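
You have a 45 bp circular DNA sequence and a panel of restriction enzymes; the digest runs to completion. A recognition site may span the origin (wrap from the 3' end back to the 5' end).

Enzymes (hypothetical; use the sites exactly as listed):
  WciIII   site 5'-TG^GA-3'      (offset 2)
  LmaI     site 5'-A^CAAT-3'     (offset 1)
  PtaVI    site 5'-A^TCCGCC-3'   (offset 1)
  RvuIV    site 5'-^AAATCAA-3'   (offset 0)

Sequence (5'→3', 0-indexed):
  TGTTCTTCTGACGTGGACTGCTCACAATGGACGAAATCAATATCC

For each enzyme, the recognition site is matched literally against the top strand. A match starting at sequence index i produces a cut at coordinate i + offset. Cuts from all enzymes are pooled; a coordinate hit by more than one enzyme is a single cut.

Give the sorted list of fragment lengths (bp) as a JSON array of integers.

[4,5,9,27]

Per-enzyme occurrences:
  WciIII (TGGA, off=2): starts [13, 27] → cuts [15, 29]
  LmaI (ACAAT, off=1): starts [23] → cuts [24]
  PtaVI (ATCCGCC, off=1): no sites
  RvuIV (AAATCAA, off=0): starts [33] → cuts [33]

All cut coordinates (distinct, sorted): [15, 24, 29, 33]

Fragment lengths:
  15→24: 9 bp
  24→29: 5 bp
  29→33: 4 bp
  33→15 (wrap): 45-33+15 = 27 bp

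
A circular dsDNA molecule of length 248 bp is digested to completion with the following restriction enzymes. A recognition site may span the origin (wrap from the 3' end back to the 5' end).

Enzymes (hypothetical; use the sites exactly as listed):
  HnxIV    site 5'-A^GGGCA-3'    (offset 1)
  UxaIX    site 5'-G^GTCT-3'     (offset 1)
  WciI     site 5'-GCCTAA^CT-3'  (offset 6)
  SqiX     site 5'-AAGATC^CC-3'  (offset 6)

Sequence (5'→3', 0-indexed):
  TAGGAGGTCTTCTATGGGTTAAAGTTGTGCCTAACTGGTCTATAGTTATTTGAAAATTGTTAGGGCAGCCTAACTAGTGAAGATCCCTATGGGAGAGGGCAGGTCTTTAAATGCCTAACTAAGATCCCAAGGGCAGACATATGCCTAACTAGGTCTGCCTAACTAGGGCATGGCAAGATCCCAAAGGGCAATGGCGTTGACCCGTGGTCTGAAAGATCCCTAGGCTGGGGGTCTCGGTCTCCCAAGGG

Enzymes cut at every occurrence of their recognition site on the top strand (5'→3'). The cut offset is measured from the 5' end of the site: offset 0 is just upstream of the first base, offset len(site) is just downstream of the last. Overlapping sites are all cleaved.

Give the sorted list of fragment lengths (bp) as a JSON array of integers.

Scan for sites:
  HnxIV AGGGCA/1: at [61, 95, 129, 164, 184] ⇒ [62, 96, 130, 165, 185]
  UxaIX GGTCT/1: at [5, 36, 101, 151, 205, 229, 235] ⇒ [6, 37, 102, 152, 206, 230, 236]
  WciI GCCTAACT/6: at [28, 67, 112, 142, 156] ⇒ [34, 73, 118, 148, 162]
  SqiX AAGATCCC/6: at [79, 120, 174, 212] ⇒ [85, 126, 180, 218]

Pooled cuts: [6, 34, 37, 62, 73, 85, 96, 102, 118, 126, 130, 148, 152, 162, 165, 180, 185, 206, 218, 230, 236]

Fragment lengths:
  6→34: 28 bp
  34→37: 3 bp
  37→62: 25 bp
  62→73: 11 bp
  73→85: 12 bp
  85→96: 11 bp
  96→102: 6 bp
  102→118: 16 bp
  118→126: 8 bp
  126→130: 4 bp
  130→148: 18 bp
  148→152: 4 bp
  152→162: 10 bp
  162→165: 3 bp
  165→180: 15 bp
  180→185: 5 bp
  185→206: 21 bp
  206→218: 12 bp
  218→230: 12 bp
  230→236: 6 bp
  236→6 (wrap): 248-236+6 = 18 bp

[3,3,4,4,5,6,6,8,10,11,11,12,12,12,15,16,18,18,21,25,28]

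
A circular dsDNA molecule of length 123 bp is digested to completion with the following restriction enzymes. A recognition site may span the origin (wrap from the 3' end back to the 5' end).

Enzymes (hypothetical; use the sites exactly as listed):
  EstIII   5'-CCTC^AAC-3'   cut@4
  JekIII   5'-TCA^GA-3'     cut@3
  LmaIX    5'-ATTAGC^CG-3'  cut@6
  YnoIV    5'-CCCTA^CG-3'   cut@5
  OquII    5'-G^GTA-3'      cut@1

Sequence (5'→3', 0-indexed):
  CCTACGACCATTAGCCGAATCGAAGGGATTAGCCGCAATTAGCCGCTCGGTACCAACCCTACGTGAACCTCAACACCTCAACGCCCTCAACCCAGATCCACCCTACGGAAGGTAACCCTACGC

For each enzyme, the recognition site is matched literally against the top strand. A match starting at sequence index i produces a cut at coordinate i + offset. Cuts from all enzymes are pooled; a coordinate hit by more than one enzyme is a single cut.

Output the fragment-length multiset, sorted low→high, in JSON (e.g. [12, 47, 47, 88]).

[6,6,7,8,9,9,10,10,11,12,17,18]

Per-enzyme occurrences:
  EstIII CCTCAAC/4: at [67, 75, 84] ⇒ [71, 79, 88]
  JekIII (TCAGA, off=3): no sites
  LmaIX ATTAGCCG/6: at [9, 27, 37] ⇒ [15, 33, 43]
  YnoIV CCCTACG/5: at [56, 100, 115, 122] ⇒ [4, 61, 105, 120]
  OquII GGTA/1: at [48, 110] ⇒ [49, 111]

All cut coordinates (distinct, sorted): [4, 15, 33, 43, 49, 61, 71, 79, 88, 105, 111, 120]

Fragments:
  4→15: 11 bp
  15→33: 18 bp
  33→43: 10 bp
  43→49: 6 bp
  49→61: 12 bp
  61→71: 10 bp
  71→79: 8 bp
  79→88: 9 bp
  88→105: 17 bp
  105→111: 6 bp
  111→120: 9 bp
  120→4 (wrap): 123-120+4 = 7 bp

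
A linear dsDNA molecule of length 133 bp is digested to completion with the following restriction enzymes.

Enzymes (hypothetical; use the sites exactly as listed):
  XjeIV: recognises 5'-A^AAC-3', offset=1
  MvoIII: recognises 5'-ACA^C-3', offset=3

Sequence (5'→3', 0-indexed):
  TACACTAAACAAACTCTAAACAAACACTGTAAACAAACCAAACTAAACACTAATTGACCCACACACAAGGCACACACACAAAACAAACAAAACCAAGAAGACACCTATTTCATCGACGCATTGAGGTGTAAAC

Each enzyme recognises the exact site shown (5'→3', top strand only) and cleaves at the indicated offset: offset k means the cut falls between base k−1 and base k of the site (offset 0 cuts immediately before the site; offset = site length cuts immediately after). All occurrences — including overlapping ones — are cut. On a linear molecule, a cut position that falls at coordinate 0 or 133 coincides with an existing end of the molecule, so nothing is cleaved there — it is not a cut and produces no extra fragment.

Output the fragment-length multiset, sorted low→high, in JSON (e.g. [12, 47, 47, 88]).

[2,2,2,3,3,3,4,4,4,4,4,4,4,5,5,5,5,7,9,13,14,27]

Per-enzyme occurrences:
  XjeIV AAAC/1: at [6, 10, 17, 21, 30, 34, 39, 44, 80, 84, 89, 129] ⇒ [7, 11, 18, 22, 31, 35, 40, 45, 81, 85, 90, 130]
  MvoIII ACAC/3: at [1, 23, 46, 60, 62, 71, 73, 75, 100] ⇒ [4, 26, 49, 63, 65, 74, 76, 78, 103]

All cut coordinates (distinct, sorted): [4, 7, 11, 18, 22, 26, 31, 35, 40, 45, 49, 63, 65, 74, 76, 78, 81, 85, 90, 103, 130]

Fragment lengths:
  [0,4): 4 bp
  [4,7): 3 bp
  [7,11): 4 bp
  [11,18): 7 bp
  [18,22): 4 bp
  [22,26): 4 bp
  [26,31): 5 bp
  [31,35): 4 bp
  [35,40): 5 bp
  [40,45): 5 bp
  [45,49): 4 bp
  [49,63): 14 bp
  [63,65): 2 bp
  [65,74): 9 bp
  [74,76): 2 bp
  [76,78): 2 bp
  [78,81): 3 bp
  [81,85): 4 bp
  [85,90): 5 bp
  [90,103): 13 bp
  [103,130): 27 bp
  [130,133): 3 bp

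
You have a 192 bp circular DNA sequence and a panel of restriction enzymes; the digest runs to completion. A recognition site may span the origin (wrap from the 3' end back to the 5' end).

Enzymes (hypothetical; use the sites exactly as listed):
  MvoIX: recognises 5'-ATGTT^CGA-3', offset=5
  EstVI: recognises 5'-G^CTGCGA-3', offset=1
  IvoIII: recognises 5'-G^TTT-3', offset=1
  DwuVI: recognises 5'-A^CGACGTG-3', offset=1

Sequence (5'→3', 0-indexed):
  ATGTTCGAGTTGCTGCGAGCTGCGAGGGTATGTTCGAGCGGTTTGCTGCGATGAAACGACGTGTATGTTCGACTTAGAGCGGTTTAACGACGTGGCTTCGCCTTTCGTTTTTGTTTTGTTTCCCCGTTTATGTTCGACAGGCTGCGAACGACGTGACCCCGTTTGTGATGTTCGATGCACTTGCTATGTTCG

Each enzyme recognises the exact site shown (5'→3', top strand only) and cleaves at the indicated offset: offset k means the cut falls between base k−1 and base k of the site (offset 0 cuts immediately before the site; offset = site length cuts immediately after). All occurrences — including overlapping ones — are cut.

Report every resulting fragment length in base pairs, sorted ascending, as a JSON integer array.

[4,5,5,6,7,7,7,7,7,7,8,8,11,11,13,13,13,15,18,20]

Per-enzyme occurrences:
  MvoIX (ATGTTCGA, off=5): starts [0, 29, 64, 129, 167, 185] → cuts [5, 34, 69, 134, 172, 190]
  EstVI (GCTGCGA, off=1): starts [11, 18, 44, 140] → cuts [12, 19, 45, 141]
  IvoIII (GTTT, off=1): starts [40, 81, 106, 112, 117, 125, 160] → cuts [41, 82, 107, 113, 118, 126, 161]
  DwuVI (ACGACGTG, off=1): starts [55, 86, 147] → cuts [56, 87, 148]

All cut coordinates (distinct, sorted): [5, 12, 19, 34, 41, 45, 56, 69, 82, 87, 107, 113, 118, 126, 134, 141, 148, 161, 172, 190]

Fragment lengths:
  5→12: 7 bp
  12→19: 7 bp
  19→34: 15 bp
  34→41: 7 bp
  41→45: 4 bp
  45→56: 11 bp
  56→69: 13 bp
  69→82: 13 bp
  82→87: 5 bp
  87→107: 20 bp
  107→113: 6 bp
  113→118: 5 bp
  118→126: 8 bp
  126→134: 8 bp
  134→141: 7 bp
  141→148: 7 bp
  148→161: 13 bp
  161→172: 11 bp
  172→190: 18 bp
  190→5 (wrap): 192-190+5 = 7 bp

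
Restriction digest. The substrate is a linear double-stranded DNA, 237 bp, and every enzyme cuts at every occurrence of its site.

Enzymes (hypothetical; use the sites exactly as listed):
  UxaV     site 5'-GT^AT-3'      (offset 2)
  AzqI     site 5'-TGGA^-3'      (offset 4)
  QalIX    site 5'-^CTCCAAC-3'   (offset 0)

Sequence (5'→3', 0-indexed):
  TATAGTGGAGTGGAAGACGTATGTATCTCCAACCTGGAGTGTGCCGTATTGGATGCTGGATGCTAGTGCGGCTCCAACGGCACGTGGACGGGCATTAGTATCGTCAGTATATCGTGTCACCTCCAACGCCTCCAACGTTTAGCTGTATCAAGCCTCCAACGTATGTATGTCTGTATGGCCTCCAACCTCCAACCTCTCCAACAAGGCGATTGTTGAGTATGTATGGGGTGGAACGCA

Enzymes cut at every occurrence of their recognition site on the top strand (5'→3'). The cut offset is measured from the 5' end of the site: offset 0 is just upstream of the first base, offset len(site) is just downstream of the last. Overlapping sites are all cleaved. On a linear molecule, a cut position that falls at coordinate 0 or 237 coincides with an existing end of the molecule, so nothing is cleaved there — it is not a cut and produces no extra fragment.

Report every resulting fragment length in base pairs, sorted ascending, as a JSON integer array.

[2,4,4,4,5,5,5,6,6,7,7,7,8,9,9,9,9,9,9,10,11,11,12,12,17,17,23]

Per-enzyme occurrences:
  UxaV GTAT/2: at [18, 22, 45, 97, 106, 144, 160, 164, 172, 216, 220] ⇒ [20, 24, 47, 99, 108, 146, 162, 166, 174, 218, 222]
  AzqI TGGA/4: at [5, 10, 34, 49, 56, 84, 228] ⇒ [9, 14, 38, 53, 60, 88, 232]
  QalIX CTCCAAC/0: at [26, 71, 120, 129, 153, 179, 186, 195] ⇒ [26, 71, 120, 129, 153, 179, 186, 195]

Pooled cuts: [9, 14, 20, 24, 26, 38, 47, 53, 60, 71, 88, 99, 108, 120, 129, 146, 153, 162, 166, 174, 179, 186, 195, 218, 222, 232]

Fragment lengths:
  [0,9): 9 bp
  [9,14): 5 bp
  [14,20): 6 bp
  [20,24): 4 bp
  [24,26): 2 bp
  [26,38): 12 bp
  [38,47): 9 bp
  [47,53): 6 bp
  [53,60): 7 bp
  [60,71): 11 bp
  [71,88): 17 bp
  [88,99): 11 bp
  [99,108): 9 bp
  [108,120): 12 bp
  [120,129): 9 bp
  [129,146): 17 bp
  [146,153): 7 bp
  [153,162): 9 bp
  [162,166): 4 bp
  [166,174): 8 bp
  [174,179): 5 bp
  [179,186): 7 bp
  [186,195): 9 bp
  [195,218): 23 bp
  [218,222): 4 bp
  [222,232): 10 bp
  [232,237): 5 bp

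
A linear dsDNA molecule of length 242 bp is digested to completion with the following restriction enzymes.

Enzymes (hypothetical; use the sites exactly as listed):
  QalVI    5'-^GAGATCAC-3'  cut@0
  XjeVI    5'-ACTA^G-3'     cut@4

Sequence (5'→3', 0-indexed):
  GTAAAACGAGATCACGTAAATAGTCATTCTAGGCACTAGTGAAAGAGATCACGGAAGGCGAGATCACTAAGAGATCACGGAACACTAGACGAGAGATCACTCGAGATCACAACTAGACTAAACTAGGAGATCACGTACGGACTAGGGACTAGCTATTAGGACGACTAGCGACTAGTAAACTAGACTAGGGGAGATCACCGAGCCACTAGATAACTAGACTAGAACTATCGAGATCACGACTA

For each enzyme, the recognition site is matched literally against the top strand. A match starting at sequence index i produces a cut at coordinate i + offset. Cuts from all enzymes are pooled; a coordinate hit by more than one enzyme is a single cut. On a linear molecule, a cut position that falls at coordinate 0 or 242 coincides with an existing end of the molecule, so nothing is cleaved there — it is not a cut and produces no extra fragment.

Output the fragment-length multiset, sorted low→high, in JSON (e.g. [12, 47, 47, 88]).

[1,3,5,5,5,6,7,7,7,8,8,8,10,10,11,13,13,15,16,17,18,18,31]

Site scan:
  QalVI (GAGATCAC, off=0): starts [7, 44, 59, 70, 92, 102, 126, 190, 229] → cuts [7, 44, 59, 70, 92, 102, 126, 190, 229]
  XjeVI (ACTAG, off=4): starts [34, 83, 111, 121, 140, 147, 163, 170, 178, 183, 204, 212, 217] → cuts [38, 87, 115, 125, 144, 151, 167, 174, 182, 187, 208, 216, 221]

Pooled cuts: [7, 38, 44, 59, 70, 87, 92, 102, 115, 125, 126, 144, 151, 167, 174, 182, 187, 190, 208, 216, 221, 229]

Fragments:
  [0,7): 7 bp
  [7,38): 31 bp
  [38,44): 6 bp
  [44,59): 15 bp
  [59,70): 11 bp
  [70,87): 17 bp
  [87,92): 5 bp
  [92,102): 10 bp
  [102,115): 13 bp
  [115,125): 10 bp
  [125,126): 1 bp
  [126,144): 18 bp
  [144,151): 7 bp
  [151,167): 16 bp
  [167,174): 7 bp
  [174,182): 8 bp
  [182,187): 5 bp
  [187,190): 3 bp
  [190,208): 18 bp
  [208,216): 8 bp
  [216,221): 5 bp
  [221,229): 8 bp
  [229,242): 13 bp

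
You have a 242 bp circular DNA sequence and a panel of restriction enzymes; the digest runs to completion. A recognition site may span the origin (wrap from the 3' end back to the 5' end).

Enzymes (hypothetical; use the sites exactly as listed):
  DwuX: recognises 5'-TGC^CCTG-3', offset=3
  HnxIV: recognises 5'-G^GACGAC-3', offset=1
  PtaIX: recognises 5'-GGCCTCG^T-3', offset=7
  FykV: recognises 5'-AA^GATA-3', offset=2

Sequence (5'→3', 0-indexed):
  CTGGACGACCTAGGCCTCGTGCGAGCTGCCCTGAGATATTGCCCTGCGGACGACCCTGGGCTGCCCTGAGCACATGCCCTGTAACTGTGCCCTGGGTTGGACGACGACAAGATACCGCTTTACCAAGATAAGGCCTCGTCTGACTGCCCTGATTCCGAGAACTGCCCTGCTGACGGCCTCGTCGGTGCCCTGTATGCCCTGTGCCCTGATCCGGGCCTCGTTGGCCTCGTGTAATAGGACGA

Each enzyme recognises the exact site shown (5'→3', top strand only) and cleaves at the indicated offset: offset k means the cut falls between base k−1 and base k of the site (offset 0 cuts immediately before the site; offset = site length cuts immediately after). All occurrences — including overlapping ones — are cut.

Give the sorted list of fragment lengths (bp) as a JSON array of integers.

Scan for sites:
  DwuX TGCCCTG/3: at [26, 39, 61, 74, 87, 144, 162, 185, 194, 201] ⇒ [29, 42, 64, 77, 90, 147, 165, 188, 197, 204]
  HnxIV GGACGAC/1: at [2, 47, 98, 236] ⇒ [3, 48, 99, 237]
  PtaIX GGCCTCGT/7: at [12, 131, 174, 213, 222] ⇒ [19, 138, 181, 220, 229]
  FykV AAGATA/2: at [108, 124] ⇒ [110, 126]

Pooled cuts: [3, 19, 29, 42, 48, 64, 77, 90, 99, 110, 126, 138, 147, 165, 181, 188, 197, 204, 220, 229, 237]

Fragment lengths:
  3→19: 16 bp
  19→29: 10 bp
  29→42: 13 bp
  42→48: 6 bp
  48→64: 16 bp
  64→77: 13 bp
  77→90: 13 bp
  90→99: 9 bp
  99→110: 11 bp
  110→126: 16 bp
  126→138: 12 bp
  138→147: 9 bp
  147→165: 18 bp
  165→181: 16 bp
  181→188: 7 bp
  188→197: 9 bp
  197→204: 7 bp
  204→220: 16 bp
  220→229: 9 bp
  229→237: 8 bp
  237→3 (wrap): 242-237+3 = 8 bp

[6,7,7,8,8,9,9,9,9,10,11,12,13,13,13,16,16,16,16,16,18]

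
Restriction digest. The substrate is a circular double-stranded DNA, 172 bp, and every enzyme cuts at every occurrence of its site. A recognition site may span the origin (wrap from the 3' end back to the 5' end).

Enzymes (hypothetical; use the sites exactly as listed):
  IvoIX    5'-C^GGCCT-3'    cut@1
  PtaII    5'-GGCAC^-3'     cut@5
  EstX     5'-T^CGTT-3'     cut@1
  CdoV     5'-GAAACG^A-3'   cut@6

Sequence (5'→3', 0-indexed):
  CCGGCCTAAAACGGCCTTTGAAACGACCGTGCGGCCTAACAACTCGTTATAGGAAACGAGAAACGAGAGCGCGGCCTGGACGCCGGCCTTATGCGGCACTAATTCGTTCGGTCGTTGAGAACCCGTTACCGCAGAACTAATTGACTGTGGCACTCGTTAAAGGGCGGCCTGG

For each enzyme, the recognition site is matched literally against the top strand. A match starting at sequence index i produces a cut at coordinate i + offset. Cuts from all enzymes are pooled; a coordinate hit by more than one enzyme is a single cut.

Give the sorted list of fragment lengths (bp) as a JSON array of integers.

Site scan:
  IvoIX CGGCCT/1: at [1, 11, 31, 71, 83, 164] ⇒ [2, 12, 32, 72, 84, 165]
  PtaII GGCAC/5: at [94, 148] ⇒ [99, 153]
  EstX TCGTT/1: at [43, 103, 111, 153] ⇒ [44, 104, 112, 154]
  CdoV GAAACGA/6: at [19, 52, 59] ⇒ [25, 58, 65]

Pooled cuts: [2, 12, 25, 32, 44, 58, 65, 72, 84, 99, 104, 112, 153, 154, 165]

Fragment lengths:
  2→12: 10 bp
  12→25: 13 bp
  25→32: 7 bp
  32→44: 12 bp
  44→58: 14 bp
  58→65: 7 bp
  65→72: 7 bp
  72→84: 12 bp
  84→99: 15 bp
  99→104: 5 bp
  104→112: 8 bp
  112→153: 41 bp
  153→154: 1 bp
  154→165: 11 bp
  165→2 (wrap): 172-165+2 = 9 bp

[1,5,7,7,7,8,9,10,11,12,12,13,14,15,41]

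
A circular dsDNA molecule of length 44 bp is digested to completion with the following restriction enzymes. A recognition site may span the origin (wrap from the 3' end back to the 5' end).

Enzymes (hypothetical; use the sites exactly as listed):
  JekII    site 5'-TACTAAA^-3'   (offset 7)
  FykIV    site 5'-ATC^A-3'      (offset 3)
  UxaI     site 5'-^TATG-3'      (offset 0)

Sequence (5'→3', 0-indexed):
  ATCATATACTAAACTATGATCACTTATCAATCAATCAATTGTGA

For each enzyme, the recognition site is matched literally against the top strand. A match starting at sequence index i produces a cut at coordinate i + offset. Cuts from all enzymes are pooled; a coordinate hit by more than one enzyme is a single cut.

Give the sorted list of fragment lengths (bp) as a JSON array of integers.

Scan for sites:
  JekII (TACTAAA, off=7): starts [6] → cuts [13]
  FykIV (ATCA, off=3): starts [0, 18, 25, 29, 33] → cuts [3, 21, 28, 32, 36]
  UxaI (TATG, off=0): starts [14] → cuts [14]

All cut coordinates (distinct, sorted): [3, 13, 14, 21, 28, 32, 36]

Fragment lengths:
  3→13: 10 bp
  13→14: 1 bp
  14→21: 7 bp
  21→28: 7 bp
  28→32: 4 bp
  32→36: 4 bp
  36→3 (wrap): 44-36+3 = 11 bp

[1,4,4,7,7,10,11]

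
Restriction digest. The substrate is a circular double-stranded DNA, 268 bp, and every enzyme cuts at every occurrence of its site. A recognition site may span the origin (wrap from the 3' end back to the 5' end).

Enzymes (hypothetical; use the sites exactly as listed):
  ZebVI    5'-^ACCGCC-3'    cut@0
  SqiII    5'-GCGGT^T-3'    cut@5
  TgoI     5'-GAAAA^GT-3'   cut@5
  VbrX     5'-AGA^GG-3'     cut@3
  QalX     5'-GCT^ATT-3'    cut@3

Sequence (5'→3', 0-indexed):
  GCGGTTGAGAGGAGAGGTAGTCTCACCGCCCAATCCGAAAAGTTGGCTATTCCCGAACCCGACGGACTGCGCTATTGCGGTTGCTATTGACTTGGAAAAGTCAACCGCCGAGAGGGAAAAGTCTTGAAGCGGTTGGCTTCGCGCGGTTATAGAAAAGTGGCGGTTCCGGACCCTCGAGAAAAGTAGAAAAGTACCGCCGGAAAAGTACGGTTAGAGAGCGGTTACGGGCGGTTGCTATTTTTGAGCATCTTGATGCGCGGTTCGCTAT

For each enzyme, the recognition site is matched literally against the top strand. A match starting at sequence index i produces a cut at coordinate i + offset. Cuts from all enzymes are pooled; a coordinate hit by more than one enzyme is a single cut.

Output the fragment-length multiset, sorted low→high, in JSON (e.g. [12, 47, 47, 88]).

Site scan:
  ZebVI (ACCGCC, off=0): starts [24, 103, 192] → cuts [24, 103, 192]
  SqiII (GCGGTT, off=5): starts [0, 76, 128, 142, 159, 217, 227, 256] → cuts [5, 81, 133, 147, 164, 222, 232, 261]
  TgoI (GAAAAGT, off=5): starts [36, 94, 115, 151, 177, 185, 199] → cuts [41, 99, 120, 156, 182, 190, 204]
  VbrX (AGAGG, off=3): starts [7, 12, 110] → cuts [10, 15, 113]
  QalX (GCTATT, off=3): starts [45, 70, 82, 233] → cuts [48, 73, 85, 236]

All cut coordinates (distinct, sorted): [5, 10, 15, 24, 41, 48, 73, 81, 85, 99, 103, 113, 120, 133, 147, 156, 164, 182, 190, 192, 204, 222, 232, 236, 261]

Fragment lengths:
  5→10: 5 bp
  10→15: 5 bp
  15→24: 9 bp
  24→41: 17 bp
  41→48: 7 bp
  48→73: 25 bp
  73→81: 8 bp
  81→85: 4 bp
  85→99: 14 bp
  99→103: 4 bp
  103→113: 10 bp
  113→120: 7 bp
  120→133: 13 bp
  133→147: 14 bp
  147→156: 9 bp
  156→164: 8 bp
  164→182: 18 bp
  182→190: 8 bp
  190→192: 2 bp
  192→204: 12 bp
  204→222: 18 bp
  222→232: 10 bp
  232→236: 4 bp
  236→261: 25 bp
  261→5 (wrap): 268-261+5 = 12 bp

[2,4,4,4,5,5,7,7,8,8,8,9,9,10,10,12,12,13,14,14,17,18,18,25,25]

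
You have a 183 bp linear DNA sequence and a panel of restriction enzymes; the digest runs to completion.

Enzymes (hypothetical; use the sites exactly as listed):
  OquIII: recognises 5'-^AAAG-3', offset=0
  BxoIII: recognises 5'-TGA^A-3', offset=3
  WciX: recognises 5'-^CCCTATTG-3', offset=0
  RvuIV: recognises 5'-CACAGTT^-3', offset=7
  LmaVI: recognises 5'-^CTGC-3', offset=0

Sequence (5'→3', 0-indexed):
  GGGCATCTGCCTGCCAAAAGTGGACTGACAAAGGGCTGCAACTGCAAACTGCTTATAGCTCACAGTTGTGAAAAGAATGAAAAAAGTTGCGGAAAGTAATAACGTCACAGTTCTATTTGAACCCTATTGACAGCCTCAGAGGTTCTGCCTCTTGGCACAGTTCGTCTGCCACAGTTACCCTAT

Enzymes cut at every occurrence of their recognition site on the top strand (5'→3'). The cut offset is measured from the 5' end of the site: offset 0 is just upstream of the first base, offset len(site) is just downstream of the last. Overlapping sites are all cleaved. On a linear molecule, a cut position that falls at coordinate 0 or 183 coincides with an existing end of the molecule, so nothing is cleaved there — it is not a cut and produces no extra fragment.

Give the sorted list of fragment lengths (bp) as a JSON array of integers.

[1,2,3,4,4,6,6,6,6,7,7,8,9,10,11,13,18,19,20,23]

Site scan:
  OquIII AAAG/0: at [16, 29, 71, 82, 92] ⇒ [16, 29, 71, 82, 92]
  BxoIII TGAA/3: at [68, 77, 117] ⇒ [71, 80, 120]
  WciX CCCTATTG/0: at [121] ⇒ [121]
  RvuIV CACAGTT/7: at [60, 105, 155, 169] ⇒ [67, 112, 162, 176]
  LmaVI CTGC/0: at [6, 10, 35, 41, 48, 144, 165] ⇒ [6, 10, 35, 41, 48, 144, 165]

Pooled cuts: [6, 10, 16, 29, 35, 41, 48, 67, 71, 80, 82, 92, 112, 120, 121, 144, 162, 165, 176]

Fragment lengths:
  [0,6): 6 bp
  [6,10): 4 bp
  [10,16): 6 bp
  [16,29): 13 bp
  [29,35): 6 bp
  [35,41): 6 bp
  [41,48): 7 bp
  [48,67): 19 bp
  [67,71): 4 bp
  [71,80): 9 bp
  [80,82): 2 bp
  [82,92): 10 bp
  [92,112): 20 bp
  [112,120): 8 bp
  [120,121): 1 bp
  [121,144): 23 bp
  [144,162): 18 bp
  [162,165): 3 bp
  [165,176): 11 bp
  [176,183): 7 bp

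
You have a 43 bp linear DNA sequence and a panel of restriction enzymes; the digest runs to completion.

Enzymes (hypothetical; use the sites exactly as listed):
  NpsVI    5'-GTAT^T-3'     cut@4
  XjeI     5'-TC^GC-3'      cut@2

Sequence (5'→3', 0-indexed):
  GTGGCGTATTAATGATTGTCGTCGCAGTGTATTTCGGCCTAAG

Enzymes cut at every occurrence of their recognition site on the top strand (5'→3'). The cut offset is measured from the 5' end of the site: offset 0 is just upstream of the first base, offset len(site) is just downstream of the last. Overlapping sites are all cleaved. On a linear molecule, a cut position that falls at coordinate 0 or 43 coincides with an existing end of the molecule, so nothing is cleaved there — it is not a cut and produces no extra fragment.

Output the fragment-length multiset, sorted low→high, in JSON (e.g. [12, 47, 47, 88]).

[9,9,11,14]

Per-enzyme occurrences:
  NpsVI GTATT/4: at [5, 28] ⇒ [9, 32]
  XjeI TCGC/2: at [21] ⇒ [23]

Pooled cuts: [9, 23, 32]

Fragment lengths:
  [0,9): 9 bp
  [9,23): 14 bp
  [23,32): 9 bp
  [32,43): 11 bp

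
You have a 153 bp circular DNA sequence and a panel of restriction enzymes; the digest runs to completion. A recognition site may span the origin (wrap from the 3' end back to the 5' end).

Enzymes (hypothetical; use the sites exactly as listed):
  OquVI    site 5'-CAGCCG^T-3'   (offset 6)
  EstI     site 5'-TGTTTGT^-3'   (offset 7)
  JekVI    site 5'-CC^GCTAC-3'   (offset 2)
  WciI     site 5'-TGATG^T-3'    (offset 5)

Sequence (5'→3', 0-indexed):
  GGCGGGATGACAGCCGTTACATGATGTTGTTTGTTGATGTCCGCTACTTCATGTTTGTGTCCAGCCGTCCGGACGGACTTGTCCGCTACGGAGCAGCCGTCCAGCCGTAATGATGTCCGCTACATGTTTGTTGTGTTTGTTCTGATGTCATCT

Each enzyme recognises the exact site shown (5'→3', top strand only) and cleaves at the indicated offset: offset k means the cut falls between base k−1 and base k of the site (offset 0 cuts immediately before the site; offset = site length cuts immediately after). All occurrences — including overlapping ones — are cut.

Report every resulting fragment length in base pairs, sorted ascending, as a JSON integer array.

[3,3,5,7,8,8,8,9,9,10,13,15,16,17,22]

Scan for sites:
  OquVI (CAGCCGT, off=6): starts [10, 61, 93, 101] → cuts [16, 67, 99, 107]
  EstI (TGTTTGT, off=7): starts [27, 51, 124, 133] → cuts [34, 58, 131, 140]
  JekVI (CCGCTAC, off=2): starts [40, 82, 116] → cuts [42, 84, 118]
  WciI (TGATGT, off=5): starts [21, 34, 110, 142] → cuts [26, 39, 115, 147]

Pooled cuts: [16, 26, 34, 39, 42, 58, 67, 84, 99, 107, 115, 118, 131, 140, 147]

Fragment lengths:
  16→26: 10 bp
  26→34: 8 bp
  34→39: 5 bp
  39→42: 3 bp
  42→58: 16 bp
  58→67: 9 bp
  67→84: 17 bp
  84→99: 15 bp
  99→107: 8 bp
  107→115: 8 bp
  115→118: 3 bp
  118→131: 13 bp
  131→140: 9 bp
  140→147: 7 bp
  147→16 (wrap): 153-147+16 = 22 bp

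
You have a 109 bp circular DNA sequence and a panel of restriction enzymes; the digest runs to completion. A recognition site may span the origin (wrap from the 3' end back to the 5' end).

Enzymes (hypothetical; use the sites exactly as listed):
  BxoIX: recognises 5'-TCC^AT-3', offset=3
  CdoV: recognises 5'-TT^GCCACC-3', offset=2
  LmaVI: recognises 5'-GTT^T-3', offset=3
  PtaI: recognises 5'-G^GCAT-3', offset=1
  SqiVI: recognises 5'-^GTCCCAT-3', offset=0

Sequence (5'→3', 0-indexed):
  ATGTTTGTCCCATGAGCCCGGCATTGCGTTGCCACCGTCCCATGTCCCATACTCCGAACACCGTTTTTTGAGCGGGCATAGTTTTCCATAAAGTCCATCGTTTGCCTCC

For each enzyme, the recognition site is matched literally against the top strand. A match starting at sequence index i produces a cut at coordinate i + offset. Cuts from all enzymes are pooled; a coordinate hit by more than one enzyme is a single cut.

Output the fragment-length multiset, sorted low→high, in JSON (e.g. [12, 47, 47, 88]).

Site scan:
  BxoIX TCCAT/3: at [84, 93, 106] ⇒ [0, 87, 96]
  CdoV TTGCCACC/2: at [28] ⇒ [30]
  LmaVI GTTT/3: at [2, 62, 80, 99] ⇒ [5, 65, 83, 102]
  PtaI GGCAT/1: at [19, 74] ⇒ [20, 75]
  SqiVI GTCCCAT/0: at [6, 36, 43] ⇒ [6, 36, 43]

Pooled cuts: [0, 5, 6, 20, 30, 36, 43, 65, 75, 83, 87, 96, 102]

Fragment lengths:
  0→5: 5 bp
  5→6: 1 bp
  6→20: 14 bp
  20→30: 10 bp
  30→36: 6 bp
  36→43: 7 bp
  43→65: 22 bp
  65→75: 10 bp
  75→83: 8 bp
  83→87: 4 bp
  87→96: 9 bp
  96→102: 6 bp
  102→0 (wrap): 109-102+0 = 7 bp

[1,4,5,6,6,7,7,8,9,10,10,14,22]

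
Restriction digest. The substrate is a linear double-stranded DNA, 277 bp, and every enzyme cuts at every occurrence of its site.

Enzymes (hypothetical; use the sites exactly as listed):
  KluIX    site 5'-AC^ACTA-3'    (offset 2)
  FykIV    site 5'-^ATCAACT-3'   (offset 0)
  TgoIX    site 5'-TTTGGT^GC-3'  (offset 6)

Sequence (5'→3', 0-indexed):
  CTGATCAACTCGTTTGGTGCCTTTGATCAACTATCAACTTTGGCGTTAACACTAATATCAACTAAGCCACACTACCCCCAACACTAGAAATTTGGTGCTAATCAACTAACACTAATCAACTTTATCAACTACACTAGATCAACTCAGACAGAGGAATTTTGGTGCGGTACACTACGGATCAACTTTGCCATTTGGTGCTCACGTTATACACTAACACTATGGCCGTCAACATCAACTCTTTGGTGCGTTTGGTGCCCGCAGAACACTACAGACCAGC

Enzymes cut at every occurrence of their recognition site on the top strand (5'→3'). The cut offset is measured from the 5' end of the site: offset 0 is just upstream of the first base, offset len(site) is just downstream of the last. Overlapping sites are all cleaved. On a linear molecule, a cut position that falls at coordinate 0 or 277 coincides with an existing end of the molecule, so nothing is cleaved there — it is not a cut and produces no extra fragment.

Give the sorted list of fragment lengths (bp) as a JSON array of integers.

[3,4,4,5,6,6,7,7,7,7,9,9,9,10,11,12,13,13,14,14,14,15,15,18,19,26]

Scan for sites:
  KluIX (ACACTA, off=2): starts [48, 68, 80, 108, 130, 168, 207, 213, 262] → cuts [50, 70, 82, 110, 132, 170, 209, 215, 264]
  FykIV (ATCAACT, off=0): starts [3, 25, 32, 56, 100, 114, 123, 137, 177, 230] → cuts [3, 25, 32, 56, 100, 114, 123, 137, 177, 230]
  TgoIX (TTTGGTGC, off=6): starts [12, 90, 157, 190, 238, 247] → cuts [18, 96, 163, 196, 244, 253]

All cut coordinates (distinct, sorted): [3, 18, 25, 32, 50, 56, 70, 82, 96, 100, 110, 114, 123, 132, 137, 163, 170, 177, 196, 209, 215, 230, 244, 253, 264]

Fragments:
  [0,3): 3 bp
  [3,18): 15 bp
  [18,25): 7 bp
  [25,32): 7 bp
  [32,50): 18 bp
  [50,56): 6 bp
  [56,70): 14 bp
  [70,82): 12 bp
  [82,96): 14 bp
  [96,100): 4 bp
  [100,110): 10 bp
  [110,114): 4 bp
  [114,123): 9 bp
  [123,132): 9 bp
  [132,137): 5 bp
  [137,163): 26 bp
  [163,170): 7 bp
  [170,177): 7 bp
  [177,196): 19 bp
  [196,209): 13 bp
  [209,215): 6 bp
  [215,230): 15 bp
  [230,244): 14 bp
  [244,253): 9 bp
  [253,264): 11 bp
  [264,277): 13 bp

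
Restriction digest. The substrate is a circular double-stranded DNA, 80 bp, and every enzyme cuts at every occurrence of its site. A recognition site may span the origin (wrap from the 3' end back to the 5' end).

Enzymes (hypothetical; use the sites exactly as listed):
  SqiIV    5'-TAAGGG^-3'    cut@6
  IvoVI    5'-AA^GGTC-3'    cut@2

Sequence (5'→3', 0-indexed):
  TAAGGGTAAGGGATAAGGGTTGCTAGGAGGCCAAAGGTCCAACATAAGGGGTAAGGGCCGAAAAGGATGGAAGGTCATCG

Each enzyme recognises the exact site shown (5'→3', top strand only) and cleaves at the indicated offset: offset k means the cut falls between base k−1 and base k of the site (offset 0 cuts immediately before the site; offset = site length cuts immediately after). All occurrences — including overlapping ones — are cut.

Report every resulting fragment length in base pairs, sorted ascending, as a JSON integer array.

Scan for sites:
  SqiIV (TAAGGG, off=6): starts [0, 6, 13, 44, 51] → cuts [6, 12, 19, 50, 57]
  IvoVI (AAGGTC, off=2): starts [33, 70] → cuts [35, 72]

All cut coordinates (distinct, sorted): [6, 12, 19, 35, 50, 57, 72]

Fragment lengths:
  6→12: 6 bp
  12→19: 7 bp
  19→35: 16 bp
  35→50: 15 bp
  50→57: 7 bp
  57→72: 15 bp
  72→6 (wrap): 80-72+6 = 14 bp

[6,7,7,14,15,15,16]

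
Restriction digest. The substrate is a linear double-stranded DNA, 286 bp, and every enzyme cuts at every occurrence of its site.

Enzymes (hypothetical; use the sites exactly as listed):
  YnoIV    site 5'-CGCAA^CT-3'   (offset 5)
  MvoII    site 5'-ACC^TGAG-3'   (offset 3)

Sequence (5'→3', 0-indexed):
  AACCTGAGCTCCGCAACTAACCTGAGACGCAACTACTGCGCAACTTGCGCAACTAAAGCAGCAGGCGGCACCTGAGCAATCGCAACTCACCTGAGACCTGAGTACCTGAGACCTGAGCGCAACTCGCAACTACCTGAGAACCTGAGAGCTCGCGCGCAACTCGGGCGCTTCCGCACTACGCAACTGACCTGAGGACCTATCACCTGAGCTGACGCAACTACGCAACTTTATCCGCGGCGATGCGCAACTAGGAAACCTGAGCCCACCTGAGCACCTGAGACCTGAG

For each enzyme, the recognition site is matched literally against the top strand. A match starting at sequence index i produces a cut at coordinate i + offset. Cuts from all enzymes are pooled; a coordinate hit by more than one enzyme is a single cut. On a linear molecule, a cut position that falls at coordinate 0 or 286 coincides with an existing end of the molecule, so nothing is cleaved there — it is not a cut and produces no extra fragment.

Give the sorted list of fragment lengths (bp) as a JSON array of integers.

Site scan:
  YnoIV (CGCAACT, off=5): starts [11, 27, 38, 47, 80, 117, 124, 154, 178, 212, 220, 242] → cuts [16, 32, 43, 52, 85, 122, 129, 159, 183, 217, 225, 247]
  MvoII (ACCTGAG, off=3): starts [1, 19, 69, 88, 95, 103, 110, 131, 139, 186, 201, 254, 264, 272, 279] → cuts [4, 22, 72, 91, 98, 106, 113, 134, 142, 189, 204, 257, 267, 275, 282]

Pooled cuts: [4, 16, 22, 32, 43, 52, 72, 85, 91, 98, 106, 113, 122, 129, 134, 142, 159, 183, 189, 204, 217, 225, 247, 257, 267, 275, 282]

Fragments:
  [0,4): 4 bp
  [4,16): 12 bp
  [16,22): 6 bp
  [22,32): 10 bp
  [32,43): 11 bp
  [43,52): 9 bp
  [52,72): 20 bp
  [72,85): 13 bp
  [85,91): 6 bp
  [91,98): 7 bp
  [98,106): 8 bp
  [106,113): 7 bp
  [113,122): 9 bp
  [122,129): 7 bp
  [129,134): 5 bp
  [134,142): 8 bp
  [142,159): 17 bp
  [159,183): 24 bp
  [183,189): 6 bp
  [189,204): 15 bp
  [204,217): 13 bp
  [217,225): 8 bp
  [225,247): 22 bp
  [247,257): 10 bp
  [257,267): 10 bp
  [267,275): 8 bp
  [275,282): 7 bp
  [282,286): 4 bp

[4,4,5,6,6,6,7,7,7,7,8,8,8,8,9,9,10,10,10,11,12,13,13,15,17,20,22,24]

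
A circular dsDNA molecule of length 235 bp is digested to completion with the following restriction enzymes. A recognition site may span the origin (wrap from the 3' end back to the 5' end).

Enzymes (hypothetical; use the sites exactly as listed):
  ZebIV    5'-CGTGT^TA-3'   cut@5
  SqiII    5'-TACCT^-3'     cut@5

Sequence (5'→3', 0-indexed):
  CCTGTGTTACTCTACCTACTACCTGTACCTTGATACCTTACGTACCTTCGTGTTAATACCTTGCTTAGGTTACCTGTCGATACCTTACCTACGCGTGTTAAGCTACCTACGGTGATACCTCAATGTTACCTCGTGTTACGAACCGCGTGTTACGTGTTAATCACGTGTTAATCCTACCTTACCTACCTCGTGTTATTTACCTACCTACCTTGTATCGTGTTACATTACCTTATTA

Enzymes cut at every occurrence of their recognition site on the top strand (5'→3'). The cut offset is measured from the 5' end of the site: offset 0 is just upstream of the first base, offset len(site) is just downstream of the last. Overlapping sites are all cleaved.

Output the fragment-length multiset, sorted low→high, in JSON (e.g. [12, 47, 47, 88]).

Scan for sites:
  ZebIV CGTGTTA/5: at [48, 93, 131, 145, 152, 163, 188, 215] ⇒ [53, 98, 136, 150, 157, 168, 193, 220]
  SqiII TACCT/5: at [12, 19, 25, 33, 42, 56, 70, 80, 85, 103, 115, 126, 174, 179, 183, 197, 201, 205, 225, 233] ⇒ [3, 17, 24, 30, 38, 47, 61, 75, 85, 90, 108, 120, 131, 179, 184, 188, 202, 206, 210, 230]

All cut coordinates (distinct, sorted): [3, 17, 24, 30, 38, 47, 53, 61, 75, 85, 90, 98, 108, 120, 131, 136, 150, 157, 168, 179, 184, 188, 193, 202, 206, 210, 220, 230]

Fragments:
  3→17: 14 bp
  17→24: 7 bp
  24→30: 6 bp
  30→38: 8 bp
  38→47: 9 bp
  47→53: 6 bp
  53→61: 8 bp
  61→75: 14 bp
  75→85: 10 bp
  85→90: 5 bp
  90→98: 8 bp
  98→108: 10 bp
  108→120: 12 bp
  120→131: 11 bp
  131→136: 5 bp
  136→150: 14 bp
  150→157: 7 bp
  157→168: 11 bp
  168→179: 11 bp
  179→184: 5 bp
  184→188: 4 bp
  188→193: 5 bp
  193→202: 9 bp
  202→206: 4 bp
  206→210: 4 bp
  210→220: 10 bp
  220→230: 10 bp
  230→3 (wrap): 235-230+3 = 8 bp

[4,4,4,5,5,5,5,6,6,7,7,8,8,8,8,9,9,10,10,10,10,11,11,11,12,14,14,14]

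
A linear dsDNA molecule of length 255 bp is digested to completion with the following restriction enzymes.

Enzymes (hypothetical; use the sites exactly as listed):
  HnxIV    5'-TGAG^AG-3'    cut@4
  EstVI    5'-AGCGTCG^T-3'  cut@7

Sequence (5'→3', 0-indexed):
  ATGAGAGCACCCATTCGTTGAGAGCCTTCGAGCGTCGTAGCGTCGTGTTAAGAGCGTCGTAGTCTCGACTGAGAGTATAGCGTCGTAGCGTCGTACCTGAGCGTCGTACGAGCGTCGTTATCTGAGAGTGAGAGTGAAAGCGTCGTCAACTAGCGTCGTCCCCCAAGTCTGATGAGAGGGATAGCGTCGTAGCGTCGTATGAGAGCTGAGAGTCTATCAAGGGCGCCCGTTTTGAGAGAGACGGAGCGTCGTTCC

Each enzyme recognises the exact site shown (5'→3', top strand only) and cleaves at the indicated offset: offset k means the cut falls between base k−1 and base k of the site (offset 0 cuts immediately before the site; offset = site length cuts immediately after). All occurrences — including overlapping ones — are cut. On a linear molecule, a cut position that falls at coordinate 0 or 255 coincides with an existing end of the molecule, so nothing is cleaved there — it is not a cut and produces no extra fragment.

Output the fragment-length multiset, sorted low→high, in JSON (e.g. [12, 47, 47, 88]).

[4,5,6,6,7,8,8,8,9,11,12,13,13,13,13,14,14,15,15,17,18,26]

Per-enzyme occurrences:
  HnxIV (TGAGAG, off=4): starts [1, 18, 69, 122, 128, 172, 199, 206, 232] → cuts [5, 22, 73, 126, 132, 176, 203, 210, 236]
  EstVI (AGCGTCGT, off=7): starts [30, 38, 52, 78, 86, 99, 110, 138, 151, 182, 190, 244] → cuts [37, 45, 59, 85, 93, 106, 117, 145, 158, 189, 197, 251]

All cut coordinates (distinct, sorted): [5, 22, 37, 45, 59, 73, 85, 93, 106, 117, 126, 132, 145, 158, 176, 189, 197, 203, 210, 236, 251]

Fragment lengths:
  [0,5): 5 bp
  [5,22): 17 bp
  [22,37): 15 bp
  [37,45): 8 bp
  [45,59): 14 bp
  [59,73): 14 bp
  [73,85): 12 bp
  [85,93): 8 bp
  [93,106): 13 bp
  [106,117): 11 bp
  [117,126): 9 bp
  [126,132): 6 bp
  [132,145): 13 bp
  [145,158): 13 bp
  [158,176): 18 bp
  [176,189): 13 bp
  [189,197): 8 bp
  [197,203): 6 bp
  [203,210): 7 bp
  [210,236): 26 bp
  [236,251): 15 bp
  [251,255): 4 bp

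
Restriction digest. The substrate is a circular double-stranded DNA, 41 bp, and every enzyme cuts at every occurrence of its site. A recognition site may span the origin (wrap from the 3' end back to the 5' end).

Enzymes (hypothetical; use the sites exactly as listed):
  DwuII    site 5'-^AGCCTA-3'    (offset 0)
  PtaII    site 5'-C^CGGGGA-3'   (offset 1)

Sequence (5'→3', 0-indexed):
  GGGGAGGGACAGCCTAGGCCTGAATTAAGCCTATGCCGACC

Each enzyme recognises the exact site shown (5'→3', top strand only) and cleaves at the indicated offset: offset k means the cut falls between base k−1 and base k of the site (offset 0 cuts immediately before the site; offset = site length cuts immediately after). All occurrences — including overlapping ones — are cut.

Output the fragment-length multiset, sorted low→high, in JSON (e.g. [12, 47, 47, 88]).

[11,13,17]

Per-enzyme occurrences:
  DwuII AGCCTA/0: at [10, 27] ⇒ [10, 27]
  PtaII CCGGGGA/1: at [39] ⇒ [40]

All cut coordinates (distinct, sorted): [10, 27, 40]

Fragments:
  10→27: 17 bp
  27→40: 13 bp
  40→10 (wrap): 41-40+10 = 11 bp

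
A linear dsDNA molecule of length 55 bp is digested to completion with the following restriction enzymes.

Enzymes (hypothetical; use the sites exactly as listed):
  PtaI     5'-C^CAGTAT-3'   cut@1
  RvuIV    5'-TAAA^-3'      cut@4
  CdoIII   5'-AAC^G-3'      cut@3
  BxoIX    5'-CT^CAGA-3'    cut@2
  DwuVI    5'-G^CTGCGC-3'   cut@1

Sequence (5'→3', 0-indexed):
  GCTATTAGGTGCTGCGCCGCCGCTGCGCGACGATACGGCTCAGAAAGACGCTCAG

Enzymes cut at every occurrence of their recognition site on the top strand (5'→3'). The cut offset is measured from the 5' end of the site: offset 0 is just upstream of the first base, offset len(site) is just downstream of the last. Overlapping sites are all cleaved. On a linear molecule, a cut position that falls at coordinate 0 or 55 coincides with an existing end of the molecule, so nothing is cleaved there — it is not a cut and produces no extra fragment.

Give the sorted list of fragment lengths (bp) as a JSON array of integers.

Scan for sites:
  PtaI (CCAGTAT, off=1): no sites
  RvuIV (TAAA, off=4): no sites
  CdoIII (AACG, off=3): no sites
  BxoIX (CTCAGA, off=2): starts [38] → cuts [40]
  DwuVI (GCTGCGC, off=1): starts [10, 21] → cuts [11, 22]

Pooled cuts: [11, 22, 40]

Fragments:
  [0,11): 11 bp
  [11,22): 11 bp
  [22,40): 18 bp
  [40,55): 15 bp

[11,11,15,18]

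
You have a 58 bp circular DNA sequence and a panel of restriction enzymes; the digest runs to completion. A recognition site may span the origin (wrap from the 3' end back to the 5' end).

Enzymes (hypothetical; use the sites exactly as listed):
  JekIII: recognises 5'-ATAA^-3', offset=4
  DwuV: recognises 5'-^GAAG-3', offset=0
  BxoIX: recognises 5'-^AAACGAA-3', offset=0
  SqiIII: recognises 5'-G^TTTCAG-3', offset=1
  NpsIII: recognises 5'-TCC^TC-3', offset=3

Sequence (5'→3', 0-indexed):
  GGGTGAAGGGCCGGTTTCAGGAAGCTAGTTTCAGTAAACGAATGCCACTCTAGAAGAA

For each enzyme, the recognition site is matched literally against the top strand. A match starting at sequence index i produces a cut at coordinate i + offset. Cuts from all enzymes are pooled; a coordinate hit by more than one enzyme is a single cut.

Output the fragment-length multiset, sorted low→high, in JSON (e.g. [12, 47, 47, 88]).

Site scan:
  JekIII (ATAA, off=4): no sites
  DwuV GAAG/0: at [4, 20, 52, 55] ⇒ [4, 20, 52, 55]
  BxoIX AAACGAA/0: at [35] ⇒ [35]
  SqiIII GTTTCAG/1: at [13, 27] ⇒ [14, 28]
  NpsIII (TCCTC, off=3): no sites

All cut coordinates (distinct, sorted): [4, 14, 20, 28, 35, 52, 55]

Fragment lengths:
  4→14: 10 bp
  14→20: 6 bp
  20→28: 8 bp
  28→35: 7 bp
  35→52: 17 bp
  52→55: 3 bp
  55→4 (wrap): 58-55+4 = 7 bp

[3,6,7,7,8,10,17]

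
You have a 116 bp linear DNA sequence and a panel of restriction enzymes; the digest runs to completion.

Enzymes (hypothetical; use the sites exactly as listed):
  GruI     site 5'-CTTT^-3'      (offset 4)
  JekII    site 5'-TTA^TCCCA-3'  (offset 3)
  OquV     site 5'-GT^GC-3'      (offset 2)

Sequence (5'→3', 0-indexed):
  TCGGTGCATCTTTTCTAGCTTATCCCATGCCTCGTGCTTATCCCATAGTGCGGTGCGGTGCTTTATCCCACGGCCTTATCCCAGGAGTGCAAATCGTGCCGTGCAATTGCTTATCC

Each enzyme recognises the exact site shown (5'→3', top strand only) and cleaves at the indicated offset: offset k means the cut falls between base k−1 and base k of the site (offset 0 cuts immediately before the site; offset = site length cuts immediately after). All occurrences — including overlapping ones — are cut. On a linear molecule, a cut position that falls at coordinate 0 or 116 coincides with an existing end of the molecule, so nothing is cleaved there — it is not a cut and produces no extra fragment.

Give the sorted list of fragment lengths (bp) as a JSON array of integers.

[1,5,5,5,5,5,5,8,9,9,9,10,13,13,14]

Scan for sites:
  GruI (CTTT, off=4): starts [9, 60] → cuts [13, 64]
  JekII (TTATCCCA, off=3): starts [19, 37, 62, 75] → cuts [22, 40, 65, 78]
  OquV (GTGC, off=2): starts [3, 33, 47, 52, 57, 86, 95, 100] → cuts [5, 35, 49, 54, 59, 88, 97, 102]

All cut coordinates (distinct, sorted): [5, 13, 22, 35, 40, 49, 54, 59, 64, 65, 78, 88, 97, 102]

Fragments:
  [0,5): 5 bp
  [5,13): 8 bp
  [13,22): 9 bp
  [22,35): 13 bp
  [35,40): 5 bp
  [40,49): 9 bp
  [49,54): 5 bp
  [54,59): 5 bp
  [59,64): 5 bp
  [64,65): 1 bp
  [65,78): 13 bp
  [78,88): 10 bp
  [88,97): 9 bp
  [97,102): 5 bp
  [102,116): 14 bp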